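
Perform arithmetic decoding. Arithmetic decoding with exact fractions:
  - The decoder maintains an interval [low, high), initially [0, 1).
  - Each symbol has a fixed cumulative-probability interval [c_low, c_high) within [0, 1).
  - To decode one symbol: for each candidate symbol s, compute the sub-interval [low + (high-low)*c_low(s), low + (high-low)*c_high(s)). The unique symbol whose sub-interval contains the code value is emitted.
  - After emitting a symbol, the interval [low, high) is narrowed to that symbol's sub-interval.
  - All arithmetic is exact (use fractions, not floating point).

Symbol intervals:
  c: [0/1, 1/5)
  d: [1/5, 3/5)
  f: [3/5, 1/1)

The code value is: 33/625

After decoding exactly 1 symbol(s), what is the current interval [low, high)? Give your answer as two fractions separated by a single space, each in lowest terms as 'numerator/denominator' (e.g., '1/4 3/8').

Step 1: interval [0/1, 1/1), width = 1/1 - 0/1 = 1/1
  'c': [0/1 + 1/1*0/1, 0/1 + 1/1*1/5) = [0/1, 1/5) <- contains code 33/625
  'd': [0/1 + 1/1*1/5, 0/1 + 1/1*3/5) = [1/5, 3/5)
  'f': [0/1 + 1/1*3/5, 0/1 + 1/1*1/1) = [3/5, 1/1)
  emit 'c', narrow to [0/1, 1/5)

Answer: 0/1 1/5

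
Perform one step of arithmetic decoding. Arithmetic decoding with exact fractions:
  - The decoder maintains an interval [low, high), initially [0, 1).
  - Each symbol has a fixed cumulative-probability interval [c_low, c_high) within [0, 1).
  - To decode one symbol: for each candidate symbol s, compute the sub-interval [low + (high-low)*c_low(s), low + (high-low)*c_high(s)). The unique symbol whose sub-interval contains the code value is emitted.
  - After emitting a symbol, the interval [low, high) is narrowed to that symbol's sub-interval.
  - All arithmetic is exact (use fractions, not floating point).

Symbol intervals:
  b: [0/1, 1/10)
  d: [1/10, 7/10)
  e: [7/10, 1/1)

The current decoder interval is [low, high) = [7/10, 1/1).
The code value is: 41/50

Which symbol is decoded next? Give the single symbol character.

Answer: d

Derivation:
Interval width = high − low = 1/1 − 7/10 = 3/10
Scaled code = (code − low) / width = (41/50 − 7/10) / 3/10 = 2/5
  b: [0/1, 1/10) 
  d: [1/10, 7/10) ← scaled code falls here ✓
  e: [7/10, 1/1) 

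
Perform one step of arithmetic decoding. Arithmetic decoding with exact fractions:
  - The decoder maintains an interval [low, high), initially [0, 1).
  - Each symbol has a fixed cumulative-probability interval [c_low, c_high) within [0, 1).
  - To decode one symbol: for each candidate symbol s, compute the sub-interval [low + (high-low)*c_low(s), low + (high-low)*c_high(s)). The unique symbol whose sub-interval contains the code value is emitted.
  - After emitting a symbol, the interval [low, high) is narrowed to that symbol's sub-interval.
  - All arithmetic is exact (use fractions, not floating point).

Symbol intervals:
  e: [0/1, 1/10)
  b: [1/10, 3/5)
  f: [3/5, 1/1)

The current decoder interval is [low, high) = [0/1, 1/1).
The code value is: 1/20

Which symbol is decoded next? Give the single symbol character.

Answer: e

Derivation:
Interval width = high − low = 1/1 − 0/1 = 1/1
Scaled code = (code − low) / width = (1/20 − 0/1) / 1/1 = 1/20
  e: [0/1, 1/10) ← scaled code falls here ✓
  b: [1/10, 3/5) 
  f: [3/5, 1/1) 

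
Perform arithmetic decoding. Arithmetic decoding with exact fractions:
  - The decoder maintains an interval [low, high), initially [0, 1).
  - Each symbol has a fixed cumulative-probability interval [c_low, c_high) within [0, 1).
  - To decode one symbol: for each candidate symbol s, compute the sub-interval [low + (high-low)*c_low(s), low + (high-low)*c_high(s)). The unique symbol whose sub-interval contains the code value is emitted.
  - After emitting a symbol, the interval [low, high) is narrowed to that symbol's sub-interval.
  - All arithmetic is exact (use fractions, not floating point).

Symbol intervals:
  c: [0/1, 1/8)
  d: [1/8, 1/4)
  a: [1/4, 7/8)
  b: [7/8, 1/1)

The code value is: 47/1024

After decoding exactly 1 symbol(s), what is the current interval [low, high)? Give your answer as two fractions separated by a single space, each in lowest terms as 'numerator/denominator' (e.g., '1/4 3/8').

Answer: 0/1 1/8

Derivation:
Step 1: interval [0/1, 1/1), width = 1/1 - 0/1 = 1/1
  'c': [0/1 + 1/1*0/1, 0/1 + 1/1*1/8) = [0/1, 1/8) <- contains code 47/1024
  'd': [0/1 + 1/1*1/8, 0/1 + 1/1*1/4) = [1/8, 1/4)
  'a': [0/1 + 1/1*1/4, 0/1 + 1/1*7/8) = [1/4, 7/8)
  'b': [0/1 + 1/1*7/8, 0/1 + 1/1*1/1) = [7/8, 1/1)
  emit 'c', narrow to [0/1, 1/8)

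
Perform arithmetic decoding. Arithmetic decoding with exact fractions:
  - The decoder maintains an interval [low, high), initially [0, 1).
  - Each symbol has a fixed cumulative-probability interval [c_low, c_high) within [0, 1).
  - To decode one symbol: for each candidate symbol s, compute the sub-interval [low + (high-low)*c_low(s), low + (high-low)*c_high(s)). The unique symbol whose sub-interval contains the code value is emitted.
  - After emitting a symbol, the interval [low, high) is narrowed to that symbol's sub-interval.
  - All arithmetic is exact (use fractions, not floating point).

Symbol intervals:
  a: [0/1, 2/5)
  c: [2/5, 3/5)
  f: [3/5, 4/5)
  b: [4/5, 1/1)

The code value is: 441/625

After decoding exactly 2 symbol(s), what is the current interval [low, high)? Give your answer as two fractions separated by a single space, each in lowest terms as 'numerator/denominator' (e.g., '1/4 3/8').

Answer: 17/25 18/25

Derivation:
Step 1: interval [0/1, 1/1), width = 1/1 - 0/1 = 1/1
  'a': [0/1 + 1/1*0/1, 0/1 + 1/1*2/5) = [0/1, 2/5)
  'c': [0/1 + 1/1*2/5, 0/1 + 1/1*3/5) = [2/5, 3/5)
  'f': [0/1 + 1/1*3/5, 0/1 + 1/1*4/5) = [3/5, 4/5) <- contains code 441/625
  'b': [0/1 + 1/1*4/5, 0/1 + 1/1*1/1) = [4/5, 1/1)
  emit 'f', narrow to [3/5, 4/5)
Step 2: interval [3/5, 4/5), width = 4/5 - 3/5 = 1/5
  'a': [3/5 + 1/5*0/1, 3/5 + 1/5*2/5) = [3/5, 17/25)
  'c': [3/5 + 1/5*2/5, 3/5 + 1/5*3/5) = [17/25, 18/25) <- contains code 441/625
  'f': [3/5 + 1/5*3/5, 3/5 + 1/5*4/5) = [18/25, 19/25)
  'b': [3/5 + 1/5*4/5, 3/5 + 1/5*1/1) = [19/25, 4/5)
  emit 'c', narrow to [17/25, 18/25)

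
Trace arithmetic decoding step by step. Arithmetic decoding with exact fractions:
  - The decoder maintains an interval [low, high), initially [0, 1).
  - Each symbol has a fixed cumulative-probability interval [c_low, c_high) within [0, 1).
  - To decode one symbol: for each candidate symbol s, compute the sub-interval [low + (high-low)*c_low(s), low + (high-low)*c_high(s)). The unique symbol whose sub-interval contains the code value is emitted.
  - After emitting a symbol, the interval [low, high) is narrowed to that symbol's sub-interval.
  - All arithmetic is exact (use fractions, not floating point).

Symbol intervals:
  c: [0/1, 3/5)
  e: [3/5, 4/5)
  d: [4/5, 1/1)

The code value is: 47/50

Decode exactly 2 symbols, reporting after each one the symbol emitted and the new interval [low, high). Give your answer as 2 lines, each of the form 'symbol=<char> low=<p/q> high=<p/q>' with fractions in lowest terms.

Answer: symbol=d low=4/5 high=1/1
symbol=e low=23/25 high=24/25

Derivation:
Step 1: interval [0/1, 1/1), width = 1/1 - 0/1 = 1/1
  'c': [0/1 + 1/1*0/1, 0/1 + 1/1*3/5) = [0/1, 3/5)
  'e': [0/1 + 1/1*3/5, 0/1 + 1/1*4/5) = [3/5, 4/5)
  'd': [0/1 + 1/1*4/5, 0/1 + 1/1*1/1) = [4/5, 1/1) <- contains code 47/50
  emit 'd', narrow to [4/5, 1/1)
Step 2: interval [4/5, 1/1), width = 1/1 - 4/5 = 1/5
  'c': [4/5 + 1/5*0/1, 4/5 + 1/5*3/5) = [4/5, 23/25)
  'e': [4/5 + 1/5*3/5, 4/5 + 1/5*4/5) = [23/25, 24/25) <- contains code 47/50
  'd': [4/5 + 1/5*4/5, 4/5 + 1/5*1/1) = [24/25, 1/1)
  emit 'e', narrow to [23/25, 24/25)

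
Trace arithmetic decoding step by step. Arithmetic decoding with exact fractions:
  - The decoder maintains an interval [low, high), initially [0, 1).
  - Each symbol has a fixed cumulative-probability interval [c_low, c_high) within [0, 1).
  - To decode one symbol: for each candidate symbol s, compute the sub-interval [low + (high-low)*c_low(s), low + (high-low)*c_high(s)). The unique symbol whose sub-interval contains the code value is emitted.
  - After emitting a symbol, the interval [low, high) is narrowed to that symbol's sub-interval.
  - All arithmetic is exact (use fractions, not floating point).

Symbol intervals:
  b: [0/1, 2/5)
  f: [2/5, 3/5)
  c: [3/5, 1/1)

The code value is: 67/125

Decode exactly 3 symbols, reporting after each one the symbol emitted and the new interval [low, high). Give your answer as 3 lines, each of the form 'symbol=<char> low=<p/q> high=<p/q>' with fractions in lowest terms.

Step 1: interval [0/1, 1/1), width = 1/1 - 0/1 = 1/1
  'b': [0/1 + 1/1*0/1, 0/1 + 1/1*2/5) = [0/1, 2/5)
  'f': [0/1 + 1/1*2/5, 0/1 + 1/1*3/5) = [2/5, 3/5) <- contains code 67/125
  'c': [0/1 + 1/1*3/5, 0/1 + 1/1*1/1) = [3/5, 1/1)
  emit 'f', narrow to [2/5, 3/5)
Step 2: interval [2/5, 3/5), width = 3/5 - 2/5 = 1/5
  'b': [2/5 + 1/5*0/1, 2/5 + 1/5*2/5) = [2/5, 12/25)
  'f': [2/5 + 1/5*2/5, 2/5 + 1/5*3/5) = [12/25, 13/25)
  'c': [2/5 + 1/5*3/5, 2/5 + 1/5*1/1) = [13/25, 3/5) <- contains code 67/125
  emit 'c', narrow to [13/25, 3/5)
Step 3: interval [13/25, 3/5), width = 3/5 - 13/25 = 2/25
  'b': [13/25 + 2/25*0/1, 13/25 + 2/25*2/5) = [13/25, 69/125) <- contains code 67/125
  'f': [13/25 + 2/25*2/5, 13/25 + 2/25*3/5) = [69/125, 71/125)
  'c': [13/25 + 2/25*3/5, 13/25 + 2/25*1/1) = [71/125, 3/5)
  emit 'b', narrow to [13/25, 69/125)

Answer: symbol=f low=2/5 high=3/5
symbol=c low=13/25 high=3/5
symbol=b low=13/25 high=69/125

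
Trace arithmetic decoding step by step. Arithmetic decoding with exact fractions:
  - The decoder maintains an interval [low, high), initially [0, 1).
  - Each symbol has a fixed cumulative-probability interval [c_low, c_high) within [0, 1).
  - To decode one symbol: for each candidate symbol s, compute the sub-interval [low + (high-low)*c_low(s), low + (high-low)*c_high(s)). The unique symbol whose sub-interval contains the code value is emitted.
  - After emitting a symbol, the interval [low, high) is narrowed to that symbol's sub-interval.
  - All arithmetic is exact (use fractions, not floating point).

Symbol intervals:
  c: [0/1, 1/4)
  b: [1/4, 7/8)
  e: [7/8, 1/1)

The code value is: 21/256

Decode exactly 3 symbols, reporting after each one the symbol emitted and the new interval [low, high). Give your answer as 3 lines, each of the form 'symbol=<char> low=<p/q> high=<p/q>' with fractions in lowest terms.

Answer: symbol=c low=0/1 high=1/4
symbol=b low=1/16 high=7/32
symbol=c low=1/16 high=13/128

Derivation:
Step 1: interval [0/1, 1/1), width = 1/1 - 0/1 = 1/1
  'c': [0/1 + 1/1*0/1, 0/1 + 1/1*1/4) = [0/1, 1/4) <- contains code 21/256
  'b': [0/1 + 1/1*1/4, 0/1 + 1/1*7/8) = [1/4, 7/8)
  'e': [0/1 + 1/1*7/8, 0/1 + 1/1*1/1) = [7/8, 1/1)
  emit 'c', narrow to [0/1, 1/4)
Step 2: interval [0/1, 1/4), width = 1/4 - 0/1 = 1/4
  'c': [0/1 + 1/4*0/1, 0/1 + 1/4*1/4) = [0/1, 1/16)
  'b': [0/1 + 1/4*1/4, 0/1 + 1/4*7/8) = [1/16, 7/32) <- contains code 21/256
  'e': [0/1 + 1/4*7/8, 0/1 + 1/4*1/1) = [7/32, 1/4)
  emit 'b', narrow to [1/16, 7/32)
Step 3: interval [1/16, 7/32), width = 7/32 - 1/16 = 5/32
  'c': [1/16 + 5/32*0/1, 1/16 + 5/32*1/4) = [1/16, 13/128) <- contains code 21/256
  'b': [1/16 + 5/32*1/4, 1/16 + 5/32*7/8) = [13/128, 51/256)
  'e': [1/16 + 5/32*7/8, 1/16 + 5/32*1/1) = [51/256, 7/32)
  emit 'c', narrow to [1/16, 13/128)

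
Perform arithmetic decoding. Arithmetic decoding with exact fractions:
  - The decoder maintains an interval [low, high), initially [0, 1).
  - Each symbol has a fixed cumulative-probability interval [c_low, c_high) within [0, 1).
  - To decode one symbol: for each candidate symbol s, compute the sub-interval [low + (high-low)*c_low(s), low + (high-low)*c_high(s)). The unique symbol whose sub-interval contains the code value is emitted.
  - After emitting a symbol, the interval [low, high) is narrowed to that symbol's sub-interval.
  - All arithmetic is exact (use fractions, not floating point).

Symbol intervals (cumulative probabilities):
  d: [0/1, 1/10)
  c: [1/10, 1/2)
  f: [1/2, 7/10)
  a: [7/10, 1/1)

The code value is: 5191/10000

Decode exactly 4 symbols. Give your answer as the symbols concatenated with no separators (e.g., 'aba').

Step 1: interval [0/1, 1/1), width = 1/1 - 0/1 = 1/1
  'd': [0/1 + 1/1*0/1, 0/1 + 1/1*1/10) = [0/1, 1/10)
  'c': [0/1 + 1/1*1/10, 0/1 + 1/1*1/2) = [1/10, 1/2)
  'f': [0/1 + 1/1*1/2, 0/1 + 1/1*7/10) = [1/2, 7/10) <- contains code 5191/10000
  'a': [0/1 + 1/1*7/10, 0/1 + 1/1*1/1) = [7/10, 1/1)
  emit 'f', narrow to [1/2, 7/10)
Step 2: interval [1/2, 7/10), width = 7/10 - 1/2 = 1/5
  'd': [1/2 + 1/5*0/1, 1/2 + 1/5*1/10) = [1/2, 13/25) <- contains code 5191/10000
  'c': [1/2 + 1/5*1/10, 1/2 + 1/5*1/2) = [13/25, 3/5)
  'f': [1/2 + 1/5*1/2, 1/2 + 1/5*7/10) = [3/5, 16/25)
  'a': [1/2 + 1/5*7/10, 1/2 + 1/5*1/1) = [16/25, 7/10)
  emit 'd', narrow to [1/2, 13/25)
Step 3: interval [1/2, 13/25), width = 13/25 - 1/2 = 1/50
  'd': [1/2 + 1/50*0/1, 1/2 + 1/50*1/10) = [1/2, 251/500)
  'c': [1/2 + 1/50*1/10, 1/2 + 1/50*1/2) = [251/500, 51/100)
  'f': [1/2 + 1/50*1/2, 1/2 + 1/50*7/10) = [51/100, 257/500)
  'a': [1/2 + 1/50*7/10, 1/2 + 1/50*1/1) = [257/500, 13/25) <- contains code 5191/10000
  emit 'a', narrow to [257/500, 13/25)
Step 4: interval [257/500, 13/25), width = 13/25 - 257/500 = 3/500
  'd': [257/500 + 3/500*0/1, 257/500 + 3/500*1/10) = [257/500, 2573/5000)
  'c': [257/500 + 3/500*1/10, 257/500 + 3/500*1/2) = [2573/5000, 517/1000)
  'f': [257/500 + 3/500*1/2, 257/500 + 3/500*7/10) = [517/1000, 2591/5000)
  'a': [257/500 + 3/500*7/10, 257/500 + 3/500*1/1) = [2591/5000, 13/25) <- contains code 5191/10000
  emit 'a', narrow to [2591/5000, 13/25)

Answer: fdaa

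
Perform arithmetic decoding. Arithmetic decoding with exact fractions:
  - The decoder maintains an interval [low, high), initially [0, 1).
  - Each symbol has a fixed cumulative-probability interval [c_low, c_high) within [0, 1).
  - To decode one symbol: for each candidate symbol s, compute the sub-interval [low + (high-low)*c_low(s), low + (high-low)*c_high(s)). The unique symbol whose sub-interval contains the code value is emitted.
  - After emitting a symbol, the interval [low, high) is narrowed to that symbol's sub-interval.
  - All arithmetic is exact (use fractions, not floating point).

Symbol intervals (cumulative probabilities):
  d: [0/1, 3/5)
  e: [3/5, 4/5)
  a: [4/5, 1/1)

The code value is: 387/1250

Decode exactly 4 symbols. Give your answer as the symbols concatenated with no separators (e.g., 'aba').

Answer: ddad

Derivation:
Step 1: interval [0/1, 1/1), width = 1/1 - 0/1 = 1/1
  'd': [0/1 + 1/1*0/1, 0/1 + 1/1*3/5) = [0/1, 3/5) <- contains code 387/1250
  'e': [0/1 + 1/1*3/5, 0/1 + 1/1*4/5) = [3/5, 4/5)
  'a': [0/1 + 1/1*4/5, 0/1 + 1/1*1/1) = [4/5, 1/1)
  emit 'd', narrow to [0/1, 3/5)
Step 2: interval [0/1, 3/5), width = 3/5 - 0/1 = 3/5
  'd': [0/1 + 3/5*0/1, 0/1 + 3/5*3/5) = [0/1, 9/25) <- contains code 387/1250
  'e': [0/1 + 3/5*3/5, 0/1 + 3/5*4/5) = [9/25, 12/25)
  'a': [0/1 + 3/5*4/5, 0/1 + 3/5*1/1) = [12/25, 3/5)
  emit 'd', narrow to [0/1, 9/25)
Step 3: interval [0/1, 9/25), width = 9/25 - 0/1 = 9/25
  'd': [0/1 + 9/25*0/1, 0/1 + 9/25*3/5) = [0/1, 27/125)
  'e': [0/1 + 9/25*3/5, 0/1 + 9/25*4/5) = [27/125, 36/125)
  'a': [0/1 + 9/25*4/5, 0/1 + 9/25*1/1) = [36/125, 9/25) <- contains code 387/1250
  emit 'a', narrow to [36/125, 9/25)
Step 4: interval [36/125, 9/25), width = 9/25 - 36/125 = 9/125
  'd': [36/125 + 9/125*0/1, 36/125 + 9/125*3/5) = [36/125, 207/625) <- contains code 387/1250
  'e': [36/125 + 9/125*3/5, 36/125 + 9/125*4/5) = [207/625, 216/625)
  'a': [36/125 + 9/125*4/5, 36/125 + 9/125*1/1) = [216/625, 9/25)
  emit 'd', narrow to [36/125, 207/625)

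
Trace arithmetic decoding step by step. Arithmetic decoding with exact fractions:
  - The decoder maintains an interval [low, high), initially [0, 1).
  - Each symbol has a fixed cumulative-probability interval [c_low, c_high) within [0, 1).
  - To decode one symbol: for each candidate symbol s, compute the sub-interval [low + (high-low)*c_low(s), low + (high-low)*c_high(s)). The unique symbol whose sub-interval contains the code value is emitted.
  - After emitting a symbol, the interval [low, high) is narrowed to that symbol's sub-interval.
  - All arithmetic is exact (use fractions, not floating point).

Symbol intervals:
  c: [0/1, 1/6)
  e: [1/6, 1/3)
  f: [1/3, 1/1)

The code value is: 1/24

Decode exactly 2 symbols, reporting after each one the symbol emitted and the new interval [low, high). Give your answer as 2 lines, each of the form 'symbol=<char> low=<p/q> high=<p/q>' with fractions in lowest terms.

Step 1: interval [0/1, 1/1), width = 1/1 - 0/1 = 1/1
  'c': [0/1 + 1/1*0/1, 0/1 + 1/1*1/6) = [0/1, 1/6) <- contains code 1/24
  'e': [0/1 + 1/1*1/6, 0/1 + 1/1*1/3) = [1/6, 1/3)
  'f': [0/1 + 1/1*1/3, 0/1 + 1/1*1/1) = [1/3, 1/1)
  emit 'c', narrow to [0/1, 1/6)
Step 2: interval [0/1, 1/6), width = 1/6 - 0/1 = 1/6
  'c': [0/1 + 1/6*0/1, 0/1 + 1/6*1/6) = [0/1, 1/36)
  'e': [0/1 + 1/6*1/6, 0/1 + 1/6*1/3) = [1/36, 1/18) <- contains code 1/24
  'f': [0/1 + 1/6*1/3, 0/1 + 1/6*1/1) = [1/18, 1/6)
  emit 'e', narrow to [1/36, 1/18)

Answer: symbol=c low=0/1 high=1/6
symbol=e low=1/36 high=1/18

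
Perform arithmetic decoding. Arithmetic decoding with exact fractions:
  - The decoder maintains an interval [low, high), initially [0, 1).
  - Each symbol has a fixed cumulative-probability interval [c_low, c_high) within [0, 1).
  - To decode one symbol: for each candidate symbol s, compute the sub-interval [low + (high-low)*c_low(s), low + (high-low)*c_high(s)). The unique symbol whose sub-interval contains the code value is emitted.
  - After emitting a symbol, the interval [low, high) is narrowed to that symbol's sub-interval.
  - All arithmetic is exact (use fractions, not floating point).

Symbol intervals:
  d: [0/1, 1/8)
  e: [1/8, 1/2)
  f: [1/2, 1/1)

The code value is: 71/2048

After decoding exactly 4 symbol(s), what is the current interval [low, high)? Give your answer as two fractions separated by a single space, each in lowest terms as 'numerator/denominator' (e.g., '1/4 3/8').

Answer: 31/1024 5/128

Derivation:
Step 1: interval [0/1, 1/1), width = 1/1 - 0/1 = 1/1
  'd': [0/1 + 1/1*0/1, 0/1 + 1/1*1/8) = [0/1, 1/8) <- contains code 71/2048
  'e': [0/1 + 1/1*1/8, 0/1 + 1/1*1/2) = [1/8, 1/2)
  'f': [0/1 + 1/1*1/2, 0/1 + 1/1*1/1) = [1/2, 1/1)
  emit 'd', narrow to [0/1, 1/8)
Step 2: interval [0/1, 1/8), width = 1/8 - 0/1 = 1/8
  'd': [0/1 + 1/8*0/1, 0/1 + 1/8*1/8) = [0/1, 1/64)
  'e': [0/1 + 1/8*1/8, 0/1 + 1/8*1/2) = [1/64, 1/16) <- contains code 71/2048
  'f': [0/1 + 1/8*1/2, 0/1 + 1/8*1/1) = [1/16, 1/8)
  emit 'e', narrow to [1/64, 1/16)
Step 3: interval [1/64, 1/16), width = 1/16 - 1/64 = 3/64
  'd': [1/64 + 3/64*0/1, 1/64 + 3/64*1/8) = [1/64, 11/512)
  'e': [1/64 + 3/64*1/8, 1/64 + 3/64*1/2) = [11/512, 5/128) <- contains code 71/2048
  'f': [1/64 + 3/64*1/2, 1/64 + 3/64*1/1) = [5/128, 1/16)
  emit 'e', narrow to [11/512, 5/128)
Step 4: interval [11/512, 5/128), width = 5/128 - 11/512 = 9/512
  'd': [11/512 + 9/512*0/1, 11/512 + 9/512*1/8) = [11/512, 97/4096)
  'e': [11/512 + 9/512*1/8, 11/512 + 9/512*1/2) = [97/4096, 31/1024)
  'f': [11/512 + 9/512*1/2, 11/512 + 9/512*1/1) = [31/1024, 5/128) <- contains code 71/2048
  emit 'f', narrow to [31/1024, 5/128)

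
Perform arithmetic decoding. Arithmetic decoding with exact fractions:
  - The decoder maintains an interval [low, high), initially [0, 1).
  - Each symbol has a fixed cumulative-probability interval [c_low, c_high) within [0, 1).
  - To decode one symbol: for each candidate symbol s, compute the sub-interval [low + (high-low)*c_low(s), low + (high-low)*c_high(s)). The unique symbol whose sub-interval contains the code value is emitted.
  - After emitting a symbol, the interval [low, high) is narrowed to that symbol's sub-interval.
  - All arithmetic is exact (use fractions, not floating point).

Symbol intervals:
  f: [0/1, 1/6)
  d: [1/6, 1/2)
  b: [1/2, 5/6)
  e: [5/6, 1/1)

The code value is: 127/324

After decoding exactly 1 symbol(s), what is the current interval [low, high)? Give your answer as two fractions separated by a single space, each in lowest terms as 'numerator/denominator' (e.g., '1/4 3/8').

Step 1: interval [0/1, 1/1), width = 1/1 - 0/1 = 1/1
  'f': [0/1 + 1/1*0/1, 0/1 + 1/1*1/6) = [0/1, 1/6)
  'd': [0/1 + 1/1*1/6, 0/1 + 1/1*1/2) = [1/6, 1/2) <- contains code 127/324
  'b': [0/1 + 1/1*1/2, 0/1 + 1/1*5/6) = [1/2, 5/6)
  'e': [0/1 + 1/1*5/6, 0/1 + 1/1*1/1) = [5/6, 1/1)
  emit 'd', narrow to [1/6, 1/2)

Answer: 1/6 1/2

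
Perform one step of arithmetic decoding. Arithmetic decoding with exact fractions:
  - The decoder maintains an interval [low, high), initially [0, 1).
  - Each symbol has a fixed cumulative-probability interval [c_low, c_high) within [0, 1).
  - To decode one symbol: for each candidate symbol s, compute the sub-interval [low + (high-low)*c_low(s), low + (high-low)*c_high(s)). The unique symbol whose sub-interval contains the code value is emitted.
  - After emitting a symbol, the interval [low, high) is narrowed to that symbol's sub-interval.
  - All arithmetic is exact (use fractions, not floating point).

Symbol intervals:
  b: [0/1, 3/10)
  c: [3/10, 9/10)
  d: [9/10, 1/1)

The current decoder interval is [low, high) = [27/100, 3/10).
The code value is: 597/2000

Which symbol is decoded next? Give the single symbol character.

Interval width = high − low = 3/10 − 27/100 = 3/100
Scaled code = (code − low) / width = (597/2000 − 27/100) / 3/100 = 19/20
  b: [0/1, 3/10) 
  c: [3/10, 9/10) 
  d: [9/10, 1/1) ← scaled code falls here ✓

Answer: d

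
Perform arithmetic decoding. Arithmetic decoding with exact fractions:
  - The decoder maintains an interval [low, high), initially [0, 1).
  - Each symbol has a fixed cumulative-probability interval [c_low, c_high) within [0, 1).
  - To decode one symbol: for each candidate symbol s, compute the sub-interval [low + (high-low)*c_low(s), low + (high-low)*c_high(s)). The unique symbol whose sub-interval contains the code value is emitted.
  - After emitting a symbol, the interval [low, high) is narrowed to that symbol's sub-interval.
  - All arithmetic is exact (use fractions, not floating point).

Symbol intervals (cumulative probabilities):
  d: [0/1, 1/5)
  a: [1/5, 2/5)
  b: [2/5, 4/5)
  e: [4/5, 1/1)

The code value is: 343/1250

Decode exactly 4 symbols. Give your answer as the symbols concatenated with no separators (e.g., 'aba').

Step 1: interval [0/1, 1/1), width = 1/1 - 0/1 = 1/1
  'd': [0/1 + 1/1*0/1, 0/1 + 1/1*1/5) = [0/1, 1/5)
  'a': [0/1 + 1/1*1/5, 0/1 + 1/1*2/5) = [1/5, 2/5) <- contains code 343/1250
  'b': [0/1 + 1/1*2/5, 0/1 + 1/1*4/5) = [2/5, 4/5)
  'e': [0/1 + 1/1*4/5, 0/1 + 1/1*1/1) = [4/5, 1/1)
  emit 'a', narrow to [1/5, 2/5)
Step 2: interval [1/5, 2/5), width = 2/5 - 1/5 = 1/5
  'd': [1/5 + 1/5*0/1, 1/5 + 1/5*1/5) = [1/5, 6/25)
  'a': [1/5 + 1/5*1/5, 1/5 + 1/5*2/5) = [6/25, 7/25) <- contains code 343/1250
  'b': [1/5 + 1/5*2/5, 1/5 + 1/5*4/5) = [7/25, 9/25)
  'e': [1/5 + 1/5*4/5, 1/5 + 1/5*1/1) = [9/25, 2/5)
  emit 'a', narrow to [6/25, 7/25)
Step 3: interval [6/25, 7/25), width = 7/25 - 6/25 = 1/25
  'd': [6/25 + 1/25*0/1, 6/25 + 1/25*1/5) = [6/25, 31/125)
  'a': [6/25 + 1/25*1/5, 6/25 + 1/25*2/5) = [31/125, 32/125)
  'b': [6/25 + 1/25*2/5, 6/25 + 1/25*4/5) = [32/125, 34/125)
  'e': [6/25 + 1/25*4/5, 6/25 + 1/25*1/1) = [34/125, 7/25) <- contains code 343/1250
  emit 'e', narrow to [34/125, 7/25)
Step 4: interval [34/125, 7/25), width = 7/25 - 34/125 = 1/125
  'd': [34/125 + 1/125*0/1, 34/125 + 1/125*1/5) = [34/125, 171/625)
  'a': [34/125 + 1/125*1/5, 34/125 + 1/125*2/5) = [171/625, 172/625) <- contains code 343/1250
  'b': [34/125 + 1/125*2/5, 34/125 + 1/125*4/5) = [172/625, 174/625)
  'e': [34/125 + 1/125*4/5, 34/125 + 1/125*1/1) = [174/625, 7/25)
  emit 'a', narrow to [171/625, 172/625)

Answer: aaea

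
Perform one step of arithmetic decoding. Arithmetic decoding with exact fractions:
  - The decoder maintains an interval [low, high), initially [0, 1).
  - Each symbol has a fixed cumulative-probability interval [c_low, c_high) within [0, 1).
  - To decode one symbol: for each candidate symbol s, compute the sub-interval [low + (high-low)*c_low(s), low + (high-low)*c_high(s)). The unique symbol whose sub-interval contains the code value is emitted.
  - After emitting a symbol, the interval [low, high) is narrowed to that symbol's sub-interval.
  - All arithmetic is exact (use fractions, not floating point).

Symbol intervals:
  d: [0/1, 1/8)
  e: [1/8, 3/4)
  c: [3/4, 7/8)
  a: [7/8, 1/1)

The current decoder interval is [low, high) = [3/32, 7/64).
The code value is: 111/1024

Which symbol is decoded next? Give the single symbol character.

Interval width = high − low = 7/64 − 3/32 = 1/64
Scaled code = (code − low) / width = (111/1024 − 3/32) / 1/64 = 15/16
  d: [0/1, 1/8) 
  e: [1/8, 3/4) 
  c: [3/4, 7/8) 
  a: [7/8, 1/1) ← scaled code falls here ✓

Answer: a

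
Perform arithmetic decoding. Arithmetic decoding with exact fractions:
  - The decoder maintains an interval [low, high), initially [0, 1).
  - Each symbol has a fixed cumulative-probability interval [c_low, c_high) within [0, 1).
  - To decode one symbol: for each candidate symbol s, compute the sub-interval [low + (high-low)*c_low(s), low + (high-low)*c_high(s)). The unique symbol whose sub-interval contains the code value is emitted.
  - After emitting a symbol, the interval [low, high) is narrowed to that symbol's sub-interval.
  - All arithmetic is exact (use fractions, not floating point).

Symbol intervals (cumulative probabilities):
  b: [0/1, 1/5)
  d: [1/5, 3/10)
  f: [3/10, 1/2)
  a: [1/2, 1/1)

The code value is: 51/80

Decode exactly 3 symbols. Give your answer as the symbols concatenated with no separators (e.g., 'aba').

Answer: ada

Derivation:
Step 1: interval [0/1, 1/1), width = 1/1 - 0/1 = 1/1
  'b': [0/1 + 1/1*0/1, 0/1 + 1/1*1/5) = [0/1, 1/5)
  'd': [0/1 + 1/1*1/5, 0/1 + 1/1*3/10) = [1/5, 3/10)
  'f': [0/1 + 1/1*3/10, 0/1 + 1/1*1/2) = [3/10, 1/2)
  'a': [0/1 + 1/1*1/2, 0/1 + 1/1*1/1) = [1/2, 1/1) <- contains code 51/80
  emit 'a', narrow to [1/2, 1/1)
Step 2: interval [1/2, 1/1), width = 1/1 - 1/2 = 1/2
  'b': [1/2 + 1/2*0/1, 1/2 + 1/2*1/5) = [1/2, 3/5)
  'd': [1/2 + 1/2*1/5, 1/2 + 1/2*3/10) = [3/5, 13/20) <- contains code 51/80
  'f': [1/2 + 1/2*3/10, 1/2 + 1/2*1/2) = [13/20, 3/4)
  'a': [1/2 + 1/2*1/2, 1/2 + 1/2*1/1) = [3/4, 1/1)
  emit 'd', narrow to [3/5, 13/20)
Step 3: interval [3/5, 13/20), width = 13/20 - 3/5 = 1/20
  'b': [3/5 + 1/20*0/1, 3/5 + 1/20*1/5) = [3/5, 61/100)
  'd': [3/5 + 1/20*1/5, 3/5 + 1/20*3/10) = [61/100, 123/200)
  'f': [3/5 + 1/20*3/10, 3/5 + 1/20*1/2) = [123/200, 5/8)
  'a': [3/5 + 1/20*1/2, 3/5 + 1/20*1/1) = [5/8, 13/20) <- contains code 51/80
  emit 'a', narrow to [5/8, 13/20)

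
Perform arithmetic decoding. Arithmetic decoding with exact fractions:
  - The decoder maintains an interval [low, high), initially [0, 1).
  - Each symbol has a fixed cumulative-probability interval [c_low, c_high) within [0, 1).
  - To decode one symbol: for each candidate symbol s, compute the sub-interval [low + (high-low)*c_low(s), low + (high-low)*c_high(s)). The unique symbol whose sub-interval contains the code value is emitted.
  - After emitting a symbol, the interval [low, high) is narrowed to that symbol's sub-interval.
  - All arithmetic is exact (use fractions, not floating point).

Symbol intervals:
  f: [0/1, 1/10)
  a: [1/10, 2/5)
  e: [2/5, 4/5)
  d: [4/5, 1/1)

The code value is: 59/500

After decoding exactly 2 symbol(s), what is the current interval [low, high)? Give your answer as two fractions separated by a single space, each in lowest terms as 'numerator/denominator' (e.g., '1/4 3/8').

Step 1: interval [0/1, 1/1), width = 1/1 - 0/1 = 1/1
  'f': [0/1 + 1/1*0/1, 0/1 + 1/1*1/10) = [0/1, 1/10)
  'a': [0/1 + 1/1*1/10, 0/1 + 1/1*2/5) = [1/10, 2/5) <- contains code 59/500
  'e': [0/1 + 1/1*2/5, 0/1 + 1/1*4/5) = [2/5, 4/5)
  'd': [0/1 + 1/1*4/5, 0/1 + 1/1*1/1) = [4/5, 1/1)
  emit 'a', narrow to [1/10, 2/5)
Step 2: interval [1/10, 2/5), width = 2/5 - 1/10 = 3/10
  'f': [1/10 + 3/10*0/1, 1/10 + 3/10*1/10) = [1/10, 13/100) <- contains code 59/500
  'a': [1/10 + 3/10*1/10, 1/10 + 3/10*2/5) = [13/100, 11/50)
  'e': [1/10 + 3/10*2/5, 1/10 + 3/10*4/5) = [11/50, 17/50)
  'd': [1/10 + 3/10*4/5, 1/10 + 3/10*1/1) = [17/50, 2/5)
  emit 'f', narrow to [1/10, 13/100)

Answer: 1/10 13/100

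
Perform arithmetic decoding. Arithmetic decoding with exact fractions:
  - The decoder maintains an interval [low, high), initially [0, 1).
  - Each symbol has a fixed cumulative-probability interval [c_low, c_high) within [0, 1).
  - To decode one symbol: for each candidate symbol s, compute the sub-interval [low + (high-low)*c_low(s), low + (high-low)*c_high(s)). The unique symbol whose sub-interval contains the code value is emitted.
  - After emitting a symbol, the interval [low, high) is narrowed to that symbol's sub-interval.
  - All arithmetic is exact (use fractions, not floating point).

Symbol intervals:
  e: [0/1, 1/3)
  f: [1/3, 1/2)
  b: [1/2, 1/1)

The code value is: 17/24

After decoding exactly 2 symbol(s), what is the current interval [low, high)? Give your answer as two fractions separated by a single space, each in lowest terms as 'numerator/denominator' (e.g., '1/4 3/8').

Step 1: interval [0/1, 1/1), width = 1/1 - 0/1 = 1/1
  'e': [0/1 + 1/1*0/1, 0/1 + 1/1*1/3) = [0/1, 1/3)
  'f': [0/1 + 1/1*1/3, 0/1 + 1/1*1/2) = [1/3, 1/2)
  'b': [0/1 + 1/1*1/2, 0/1 + 1/1*1/1) = [1/2, 1/1) <- contains code 17/24
  emit 'b', narrow to [1/2, 1/1)
Step 2: interval [1/2, 1/1), width = 1/1 - 1/2 = 1/2
  'e': [1/2 + 1/2*0/1, 1/2 + 1/2*1/3) = [1/2, 2/3)
  'f': [1/2 + 1/2*1/3, 1/2 + 1/2*1/2) = [2/3, 3/4) <- contains code 17/24
  'b': [1/2 + 1/2*1/2, 1/2 + 1/2*1/1) = [3/4, 1/1)
  emit 'f', narrow to [2/3, 3/4)

Answer: 2/3 3/4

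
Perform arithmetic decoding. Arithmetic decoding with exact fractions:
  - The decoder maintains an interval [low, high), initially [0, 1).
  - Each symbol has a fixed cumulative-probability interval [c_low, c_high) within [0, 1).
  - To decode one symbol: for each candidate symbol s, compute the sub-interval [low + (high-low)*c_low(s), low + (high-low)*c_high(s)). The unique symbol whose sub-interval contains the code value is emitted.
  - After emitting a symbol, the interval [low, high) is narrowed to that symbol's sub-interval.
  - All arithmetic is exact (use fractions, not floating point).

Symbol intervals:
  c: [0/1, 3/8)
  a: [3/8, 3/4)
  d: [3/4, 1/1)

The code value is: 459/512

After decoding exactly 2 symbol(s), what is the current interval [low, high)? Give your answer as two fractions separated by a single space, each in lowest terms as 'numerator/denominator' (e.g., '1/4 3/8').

Step 1: interval [0/1, 1/1), width = 1/1 - 0/1 = 1/1
  'c': [0/1 + 1/1*0/1, 0/1 + 1/1*3/8) = [0/1, 3/8)
  'a': [0/1 + 1/1*3/8, 0/1 + 1/1*3/4) = [3/8, 3/4)
  'd': [0/1 + 1/1*3/4, 0/1 + 1/1*1/1) = [3/4, 1/1) <- contains code 459/512
  emit 'd', narrow to [3/4, 1/1)
Step 2: interval [3/4, 1/1), width = 1/1 - 3/4 = 1/4
  'c': [3/4 + 1/4*0/1, 3/4 + 1/4*3/8) = [3/4, 27/32)
  'a': [3/4 + 1/4*3/8, 3/4 + 1/4*3/4) = [27/32, 15/16) <- contains code 459/512
  'd': [3/4 + 1/4*3/4, 3/4 + 1/4*1/1) = [15/16, 1/1)
  emit 'a', narrow to [27/32, 15/16)

Answer: 27/32 15/16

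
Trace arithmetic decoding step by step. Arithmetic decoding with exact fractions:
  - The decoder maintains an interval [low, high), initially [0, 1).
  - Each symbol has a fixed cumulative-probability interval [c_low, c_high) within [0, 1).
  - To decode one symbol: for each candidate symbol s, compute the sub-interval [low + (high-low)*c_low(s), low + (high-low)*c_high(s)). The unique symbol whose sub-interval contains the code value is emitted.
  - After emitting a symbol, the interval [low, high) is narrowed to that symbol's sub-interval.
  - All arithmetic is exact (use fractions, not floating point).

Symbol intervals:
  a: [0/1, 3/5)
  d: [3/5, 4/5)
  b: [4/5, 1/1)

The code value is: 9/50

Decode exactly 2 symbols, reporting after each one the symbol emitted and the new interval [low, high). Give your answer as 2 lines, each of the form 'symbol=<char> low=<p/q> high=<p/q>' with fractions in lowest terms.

Step 1: interval [0/1, 1/1), width = 1/1 - 0/1 = 1/1
  'a': [0/1 + 1/1*0/1, 0/1 + 1/1*3/5) = [0/1, 3/5) <- contains code 9/50
  'd': [0/1 + 1/1*3/5, 0/1 + 1/1*4/5) = [3/5, 4/5)
  'b': [0/1 + 1/1*4/5, 0/1 + 1/1*1/1) = [4/5, 1/1)
  emit 'a', narrow to [0/1, 3/5)
Step 2: interval [0/1, 3/5), width = 3/5 - 0/1 = 3/5
  'a': [0/1 + 3/5*0/1, 0/1 + 3/5*3/5) = [0/1, 9/25) <- contains code 9/50
  'd': [0/1 + 3/5*3/5, 0/1 + 3/5*4/5) = [9/25, 12/25)
  'b': [0/1 + 3/5*4/5, 0/1 + 3/5*1/1) = [12/25, 3/5)
  emit 'a', narrow to [0/1, 9/25)

Answer: symbol=a low=0/1 high=3/5
symbol=a low=0/1 high=9/25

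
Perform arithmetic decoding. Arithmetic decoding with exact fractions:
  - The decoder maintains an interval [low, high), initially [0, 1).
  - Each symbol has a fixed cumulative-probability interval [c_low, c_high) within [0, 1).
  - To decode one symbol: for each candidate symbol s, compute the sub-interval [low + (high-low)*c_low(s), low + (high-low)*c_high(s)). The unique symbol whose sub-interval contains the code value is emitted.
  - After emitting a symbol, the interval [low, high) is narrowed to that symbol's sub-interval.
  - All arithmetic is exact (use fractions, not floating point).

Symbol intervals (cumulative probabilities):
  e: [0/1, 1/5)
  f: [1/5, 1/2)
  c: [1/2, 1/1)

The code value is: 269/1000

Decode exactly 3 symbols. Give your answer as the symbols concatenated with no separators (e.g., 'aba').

Step 1: interval [0/1, 1/1), width = 1/1 - 0/1 = 1/1
  'e': [0/1 + 1/1*0/1, 0/1 + 1/1*1/5) = [0/1, 1/5)
  'f': [0/1 + 1/1*1/5, 0/1 + 1/1*1/2) = [1/5, 1/2) <- contains code 269/1000
  'c': [0/1 + 1/1*1/2, 0/1 + 1/1*1/1) = [1/2, 1/1)
  emit 'f', narrow to [1/5, 1/2)
Step 2: interval [1/5, 1/2), width = 1/2 - 1/5 = 3/10
  'e': [1/5 + 3/10*0/1, 1/5 + 3/10*1/5) = [1/5, 13/50)
  'f': [1/5 + 3/10*1/5, 1/5 + 3/10*1/2) = [13/50, 7/20) <- contains code 269/1000
  'c': [1/5 + 3/10*1/2, 1/5 + 3/10*1/1) = [7/20, 1/2)
  emit 'f', narrow to [13/50, 7/20)
Step 3: interval [13/50, 7/20), width = 7/20 - 13/50 = 9/100
  'e': [13/50 + 9/100*0/1, 13/50 + 9/100*1/5) = [13/50, 139/500) <- contains code 269/1000
  'f': [13/50 + 9/100*1/5, 13/50 + 9/100*1/2) = [139/500, 61/200)
  'c': [13/50 + 9/100*1/2, 13/50 + 9/100*1/1) = [61/200, 7/20)
  emit 'e', narrow to [13/50, 139/500)

Answer: ffe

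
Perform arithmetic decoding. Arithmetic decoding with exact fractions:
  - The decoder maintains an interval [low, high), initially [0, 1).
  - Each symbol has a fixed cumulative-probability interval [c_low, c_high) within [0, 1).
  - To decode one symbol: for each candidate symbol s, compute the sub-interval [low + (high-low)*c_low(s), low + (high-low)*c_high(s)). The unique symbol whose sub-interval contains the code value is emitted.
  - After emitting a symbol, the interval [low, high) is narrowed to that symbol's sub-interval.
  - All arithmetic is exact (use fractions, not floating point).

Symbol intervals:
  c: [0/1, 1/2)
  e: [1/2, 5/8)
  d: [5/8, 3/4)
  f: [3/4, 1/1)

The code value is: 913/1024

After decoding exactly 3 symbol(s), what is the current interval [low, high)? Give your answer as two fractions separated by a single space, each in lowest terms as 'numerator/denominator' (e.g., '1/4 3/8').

Answer: 57/64 229/256

Derivation:
Step 1: interval [0/1, 1/1), width = 1/1 - 0/1 = 1/1
  'c': [0/1 + 1/1*0/1, 0/1 + 1/1*1/2) = [0/1, 1/2)
  'e': [0/1 + 1/1*1/2, 0/1 + 1/1*5/8) = [1/2, 5/8)
  'd': [0/1 + 1/1*5/8, 0/1 + 1/1*3/4) = [5/8, 3/4)
  'f': [0/1 + 1/1*3/4, 0/1 + 1/1*1/1) = [3/4, 1/1) <- contains code 913/1024
  emit 'f', narrow to [3/4, 1/1)
Step 2: interval [3/4, 1/1), width = 1/1 - 3/4 = 1/4
  'c': [3/4 + 1/4*0/1, 3/4 + 1/4*1/2) = [3/4, 7/8)
  'e': [3/4 + 1/4*1/2, 3/4 + 1/4*5/8) = [7/8, 29/32) <- contains code 913/1024
  'd': [3/4 + 1/4*5/8, 3/4 + 1/4*3/4) = [29/32, 15/16)
  'f': [3/4 + 1/4*3/4, 3/4 + 1/4*1/1) = [15/16, 1/1)
  emit 'e', narrow to [7/8, 29/32)
Step 3: interval [7/8, 29/32), width = 29/32 - 7/8 = 1/32
  'c': [7/8 + 1/32*0/1, 7/8 + 1/32*1/2) = [7/8, 57/64)
  'e': [7/8 + 1/32*1/2, 7/8 + 1/32*5/8) = [57/64, 229/256) <- contains code 913/1024
  'd': [7/8 + 1/32*5/8, 7/8 + 1/32*3/4) = [229/256, 115/128)
  'f': [7/8 + 1/32*3/4, 7/8 + 1/32*1/1) = [115/128, 29/32)
  emit 'e', narrow to [57/64, 229/256)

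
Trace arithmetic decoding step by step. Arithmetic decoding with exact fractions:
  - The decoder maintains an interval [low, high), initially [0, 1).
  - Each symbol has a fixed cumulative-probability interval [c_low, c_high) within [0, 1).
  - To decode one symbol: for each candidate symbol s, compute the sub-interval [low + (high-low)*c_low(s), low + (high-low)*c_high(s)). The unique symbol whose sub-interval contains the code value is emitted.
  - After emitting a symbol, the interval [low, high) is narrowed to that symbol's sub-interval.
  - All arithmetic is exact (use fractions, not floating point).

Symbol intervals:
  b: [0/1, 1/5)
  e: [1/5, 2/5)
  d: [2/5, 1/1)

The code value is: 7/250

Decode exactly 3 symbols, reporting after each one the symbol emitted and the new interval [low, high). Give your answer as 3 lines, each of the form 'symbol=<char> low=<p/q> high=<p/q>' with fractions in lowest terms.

Step 1: interval [0/1, 1/1), width = 1/1 - 0/1 = 1/1
  'b': [0/1 + 1/1*0/1, 0/1 + 1/1*1/5) = [0/1, 1/5) <- contains code 7/250
  'e': [0/1 + 1/1*1/5, 0/1 + 1/1*2/5) = [1/5, 2/5)
  'd': [0/1 + 1/1*2/5, 0/1 + 1/1*1/1) = [2/5, 1/1)
  emit 'b', narrow to [0/1, 1/5)
Step 2: interval [0/1, 1/5), width = 1/5 - 0/1 = 1/5
  'b': [0/1 + 1/5*0/1, 0/1 + 1/5*1/5) = [0/1, 1/25) <- contains code 7/250
  'e': [0/1 + 1/5*1/5, 0/1 + 1/5*2/5) = [1/25, 2/25)
  'd': [0/1 + 1/5*2/5, 0/1 + 1/5*1/1) = [2/25, 1/5)
  emit 'b', narrow to [0/1, 1/25)
Step 3: interval [0/1, 1/25), width = 1/25 - 0/1 = 1/25
  'b': [0/1 + 1/25*0/1, 0/1 + 1/25*1/5) = [0/1, 1/125)
  'e': [0/1 + 1/25*1/5, 0/1 + 1/25*2/5) = [1/125, 2/125)
  'd': [0/1 + 1/25*2/5, 0/1 + 1/25*1/1) = [2/125, 1/25) <- contains code 7/250
  emit 'd', narrow to [2/125, 1/25)

Answer: symbol=b low=0/1 high=1/5
symbol=b low=0/1 high=1/25
symbol=d low=2/125 high=1/25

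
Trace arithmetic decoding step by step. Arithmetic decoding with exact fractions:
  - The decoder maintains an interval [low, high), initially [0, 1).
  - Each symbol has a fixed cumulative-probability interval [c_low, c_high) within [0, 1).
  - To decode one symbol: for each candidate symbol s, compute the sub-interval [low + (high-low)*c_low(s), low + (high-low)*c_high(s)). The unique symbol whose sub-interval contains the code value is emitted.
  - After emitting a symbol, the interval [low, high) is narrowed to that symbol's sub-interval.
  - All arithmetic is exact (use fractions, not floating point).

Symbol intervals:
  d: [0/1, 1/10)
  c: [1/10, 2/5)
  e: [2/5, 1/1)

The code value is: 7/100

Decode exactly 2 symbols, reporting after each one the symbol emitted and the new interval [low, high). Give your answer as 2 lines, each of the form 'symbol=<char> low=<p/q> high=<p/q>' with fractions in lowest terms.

Answer: symbol=d low=0/1 high=1/10
symbol=e low=1/25 high=1/10

Derivation:
Step 1: interval [0/1, 1/1), width = 1/1 - 0/1 = 1/1
  'd': [0/1 + 1/1*0/1, 0/1 + 1/1*1/10) = [0/1, 1/10) <- contains code 7/100
  'c': [0/1 + 1/1*1/10, 0/1 + 1/1*2/5) = [1/10, 2/5)
  'e': [0/1 + 1/1*2/5, 0/1 + 1/1*1/1) = [2/5, 1/1)
  emit 'd', narrow to [0/1, 1/10)
Step 2: interval [0/1, 1/10), width = 1/10 - 0/1 = 1/10
  'd': [0/1 + 1/10*0/1, 0/1 + 1/10*1/10) = [0/1, 1/100)
  'c': [0/1 + 1/10*1/10, 0/1 + 1/10*2/5) = [1/100, 1/25)
  'e': [0/1 + 1/10*2/5, 0/1 + 1/10*1/1) = [1/25, 1/10) <- contains code 7/100
  emit 'e', narrow to [1/25, 1/10)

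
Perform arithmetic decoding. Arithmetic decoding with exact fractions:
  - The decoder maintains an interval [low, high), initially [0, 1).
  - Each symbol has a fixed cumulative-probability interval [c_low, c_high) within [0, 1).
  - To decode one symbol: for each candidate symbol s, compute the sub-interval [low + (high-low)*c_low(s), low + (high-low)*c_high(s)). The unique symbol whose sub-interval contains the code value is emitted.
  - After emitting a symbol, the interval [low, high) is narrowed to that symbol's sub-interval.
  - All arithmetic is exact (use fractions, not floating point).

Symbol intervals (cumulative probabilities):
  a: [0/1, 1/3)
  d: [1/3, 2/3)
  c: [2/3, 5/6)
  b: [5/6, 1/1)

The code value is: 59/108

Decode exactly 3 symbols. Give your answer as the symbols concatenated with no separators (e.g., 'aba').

Step 1: interval [0/1, 1/1), width = 1/1 - 0/1 = 1/1
  'a': [0/1 + 1/1*0/1, 0/1 + 1/1*1/3) = [0/1, 1/3)
  'd': [0/1 + 1/1*1/3, 0/1 + 1/1*2/3) = [1/3, 2/3) <- contains code 59/108
  'c': [0/1 + 1/1*2/3, 0/1 + 1/1*5/6) = [2/3, 5/6)
  'b': [0/1 + 1/1*5/6, 0/1 + 1/1*1/1) = [5/6, 1/1)
  emit 'd', narrow to [1/3, 2/3)
Step 2: interval [1/3, 2/3), width = 2/3 - 1/3 = 1/3
  'a': [1/3 + 1/3*0/1, 1/3 + 1/3*1/3) = [1/3, 4/9)
  'd': [1/3 + 1/3*1/3, 1/3 + 1/3*2/3) = [4/9, 5/9) <- contains code 59/108
  'c': [1/3 + 1/3*2/3, 1/3 + 1/3*5/6) = [5/9, 11/18)
  'b': [1/3 + 1/3*5/6, 1/3 + 1/3*1/1) = [11/18, 2/3)
  emit 'd', narrow to [4/9, 5/9)
Step 3: interval [4/9, 5/9), width = 5/9 - 4/9 = 1/9
  'a': [4/9 + 1/9*0/1, 4/9 + 1/9*1/3) = [4/9, 13/27)
  'd': [4/9 + 1/9*1/3, 4/9 + 1/9*2/3) = [13/27, 14/27)
  'c': [4/9 + 1/9*2/3, 4/9 + 1/9*5/6) = [14/27, 29/54)
  'b': [4/9 + 1/9*5/6, 4/9 + 1/9*1/1) = [29/54, 5/9) <- contains code 59/108
  emit 'b', narrow to [29/54, 5/9)

Answer: ddb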